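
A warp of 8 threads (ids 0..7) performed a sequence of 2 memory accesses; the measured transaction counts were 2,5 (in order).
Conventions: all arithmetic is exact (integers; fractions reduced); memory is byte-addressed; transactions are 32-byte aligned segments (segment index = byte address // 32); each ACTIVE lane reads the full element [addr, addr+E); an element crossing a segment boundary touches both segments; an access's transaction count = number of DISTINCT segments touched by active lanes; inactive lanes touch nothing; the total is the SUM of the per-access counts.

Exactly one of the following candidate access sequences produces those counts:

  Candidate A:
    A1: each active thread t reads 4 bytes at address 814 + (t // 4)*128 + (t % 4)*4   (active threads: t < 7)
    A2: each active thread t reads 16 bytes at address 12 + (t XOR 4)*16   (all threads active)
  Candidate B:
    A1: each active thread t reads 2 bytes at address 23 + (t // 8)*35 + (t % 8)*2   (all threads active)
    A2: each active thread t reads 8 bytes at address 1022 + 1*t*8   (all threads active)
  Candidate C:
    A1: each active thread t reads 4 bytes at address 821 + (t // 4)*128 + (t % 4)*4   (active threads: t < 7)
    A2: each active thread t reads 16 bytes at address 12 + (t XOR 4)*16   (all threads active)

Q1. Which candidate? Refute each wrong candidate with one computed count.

B: A2 gives 3 transactions, not 5
C: A1 gives 4 transactions, not 2
A: all counts match (2,5)

Answer: A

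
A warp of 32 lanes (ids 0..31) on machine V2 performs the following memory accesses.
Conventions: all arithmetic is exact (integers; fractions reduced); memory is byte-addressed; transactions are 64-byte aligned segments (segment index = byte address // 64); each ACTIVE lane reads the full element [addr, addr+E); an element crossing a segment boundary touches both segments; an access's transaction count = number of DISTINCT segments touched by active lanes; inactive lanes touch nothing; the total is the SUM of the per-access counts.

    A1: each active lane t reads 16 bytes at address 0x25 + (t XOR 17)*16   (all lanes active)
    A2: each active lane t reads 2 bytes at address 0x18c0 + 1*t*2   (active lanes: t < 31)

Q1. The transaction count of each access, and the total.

A1: 9 transactions
A2: 1 transaction

Answer: 9,1; total 10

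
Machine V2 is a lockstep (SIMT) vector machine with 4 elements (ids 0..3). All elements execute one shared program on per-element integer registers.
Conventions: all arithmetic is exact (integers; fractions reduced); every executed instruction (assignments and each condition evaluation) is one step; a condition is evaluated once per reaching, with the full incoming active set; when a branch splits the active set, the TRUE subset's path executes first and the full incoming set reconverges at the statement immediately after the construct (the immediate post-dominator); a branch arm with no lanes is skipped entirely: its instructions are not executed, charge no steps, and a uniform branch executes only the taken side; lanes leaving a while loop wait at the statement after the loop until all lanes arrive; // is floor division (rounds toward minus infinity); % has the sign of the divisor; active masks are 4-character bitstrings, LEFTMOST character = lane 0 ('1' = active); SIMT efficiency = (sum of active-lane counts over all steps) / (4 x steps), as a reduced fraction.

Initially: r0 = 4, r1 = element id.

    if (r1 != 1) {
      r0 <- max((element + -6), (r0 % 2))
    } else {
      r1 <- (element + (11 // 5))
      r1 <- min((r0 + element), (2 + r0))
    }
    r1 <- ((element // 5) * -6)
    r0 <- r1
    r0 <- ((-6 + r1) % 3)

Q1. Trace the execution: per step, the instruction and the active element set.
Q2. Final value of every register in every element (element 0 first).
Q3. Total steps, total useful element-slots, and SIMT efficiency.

step 0: eval (r1 != 1)               1111
step 1: r0 <- max((element + -6), (r0 % 2)) 1011
step 2: r1 <- (element + (11 // 5))  0100
step 3: r1 <- min((r0 + element), (2 + r0)) 0100
step 4: r1 <- ((element // 5) * -6)  1111
step 5: r0 <- r1                     1111
step 6: r0 <- ((-6 + r1) % 3)        1111

Answer: 7 steps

r0: 0,0,0,0
r1: 0,0,0,0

steps = 7; useful = 21; efficiency = 21/28 = 3/4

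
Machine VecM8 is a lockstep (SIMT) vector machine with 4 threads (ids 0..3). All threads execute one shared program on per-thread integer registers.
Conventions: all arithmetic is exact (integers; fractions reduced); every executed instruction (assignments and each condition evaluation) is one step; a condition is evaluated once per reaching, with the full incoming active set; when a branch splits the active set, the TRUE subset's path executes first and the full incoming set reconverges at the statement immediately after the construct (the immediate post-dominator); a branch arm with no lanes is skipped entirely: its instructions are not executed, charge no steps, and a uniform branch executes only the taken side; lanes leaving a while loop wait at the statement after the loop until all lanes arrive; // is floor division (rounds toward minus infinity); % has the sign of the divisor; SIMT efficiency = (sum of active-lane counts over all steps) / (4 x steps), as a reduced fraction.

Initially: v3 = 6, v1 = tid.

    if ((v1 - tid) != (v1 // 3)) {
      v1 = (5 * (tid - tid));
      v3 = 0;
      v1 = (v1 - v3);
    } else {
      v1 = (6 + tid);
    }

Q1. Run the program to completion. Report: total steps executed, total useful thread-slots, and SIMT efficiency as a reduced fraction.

Answer: 5 steps, 10 useful, 1/2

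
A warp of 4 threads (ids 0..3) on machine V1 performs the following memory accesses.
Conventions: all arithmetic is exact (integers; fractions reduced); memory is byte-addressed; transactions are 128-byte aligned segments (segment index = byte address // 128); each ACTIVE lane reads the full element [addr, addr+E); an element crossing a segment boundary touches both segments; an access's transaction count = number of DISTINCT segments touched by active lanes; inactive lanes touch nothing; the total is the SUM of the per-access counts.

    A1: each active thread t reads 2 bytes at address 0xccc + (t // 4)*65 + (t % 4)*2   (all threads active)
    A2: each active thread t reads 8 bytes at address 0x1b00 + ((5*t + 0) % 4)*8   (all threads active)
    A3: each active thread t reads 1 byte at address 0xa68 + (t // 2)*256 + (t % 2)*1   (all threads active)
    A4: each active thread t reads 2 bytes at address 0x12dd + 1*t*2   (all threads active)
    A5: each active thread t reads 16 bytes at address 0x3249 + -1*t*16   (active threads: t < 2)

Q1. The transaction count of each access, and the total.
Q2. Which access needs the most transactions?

A1: 1 transaction
A2: 1 transaction
A3: 2 transactions
A4: 1 transaction
A5: 1 transaction

Answer: 1,1,2,1,1; total 6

Answer: A3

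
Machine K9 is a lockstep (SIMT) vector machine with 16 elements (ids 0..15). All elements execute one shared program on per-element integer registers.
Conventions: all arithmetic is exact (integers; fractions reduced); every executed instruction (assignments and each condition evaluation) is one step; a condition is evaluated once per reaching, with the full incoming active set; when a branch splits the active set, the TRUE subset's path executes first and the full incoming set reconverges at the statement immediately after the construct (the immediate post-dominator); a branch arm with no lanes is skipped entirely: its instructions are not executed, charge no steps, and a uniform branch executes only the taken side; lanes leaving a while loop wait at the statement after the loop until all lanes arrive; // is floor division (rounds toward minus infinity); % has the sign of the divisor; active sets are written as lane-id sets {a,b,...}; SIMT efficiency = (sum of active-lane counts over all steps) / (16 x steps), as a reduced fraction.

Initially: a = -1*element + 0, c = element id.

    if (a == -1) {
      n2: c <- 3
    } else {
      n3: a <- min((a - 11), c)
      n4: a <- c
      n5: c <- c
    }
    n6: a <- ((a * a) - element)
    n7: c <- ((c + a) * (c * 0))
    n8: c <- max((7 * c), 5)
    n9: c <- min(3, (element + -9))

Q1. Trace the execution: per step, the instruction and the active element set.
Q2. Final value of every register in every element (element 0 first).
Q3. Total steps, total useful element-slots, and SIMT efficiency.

step 0: eval (a == -1)               {0,1,2,3,4,5,6,7,8,9,10,11,12,13,14,15}
step 1: c <- 3                       {1}
step 2: a <- min((a - 11), c)        {0,2,3,4,5,6,7,8,9,10,11,12,13,14,15}
step 3: a <- c                       {0,2,3,4,5,6,7,8,9,10,11,12,13,14,15}
step 4: c <- c                       {0,2,3,4,5,6,7,8,9,10,11,12,13,14,15}
step 5: a <- ((a * a) - element)     {0,1,2,3,4,5,6,7,8,9,10,11,12,13,14,15}
step 6: c <- ((c + a) * (c * 0))     {0,1,2,3,4,5,6,7,8,9,10,11,12,13,14,15}
step 7: c <- max((7 * c), 5)         {0,1,2,3,4,5,6,7,8,9,10,11,12,13,14,15}
step 8: c <- min(3, (element + -9))  {0,1,2,3,4,5,6,7,8,9,10,11,12,13,14,15}

Answer: 9 steps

a: 0,0,2,6,12,20,30,42,56,72,90,110,132,156,182,210
c: -9,-8,-7,-6,-5,-4,-3,-2,-1,0,1,2,3,3,3,3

steps = 9; useful = 126; efficiency = 126/144 = 7/8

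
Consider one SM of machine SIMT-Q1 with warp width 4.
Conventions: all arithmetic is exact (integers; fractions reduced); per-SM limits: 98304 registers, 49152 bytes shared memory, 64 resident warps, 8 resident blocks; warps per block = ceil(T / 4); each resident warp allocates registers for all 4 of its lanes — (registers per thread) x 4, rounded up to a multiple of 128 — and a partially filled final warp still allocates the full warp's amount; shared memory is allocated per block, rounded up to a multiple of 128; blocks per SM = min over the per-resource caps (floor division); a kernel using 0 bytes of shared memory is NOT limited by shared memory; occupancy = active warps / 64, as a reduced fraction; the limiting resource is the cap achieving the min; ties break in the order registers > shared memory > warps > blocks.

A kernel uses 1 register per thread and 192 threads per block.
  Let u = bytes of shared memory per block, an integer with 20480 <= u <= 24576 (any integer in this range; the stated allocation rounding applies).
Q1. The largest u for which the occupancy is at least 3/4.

Answer: u = 24576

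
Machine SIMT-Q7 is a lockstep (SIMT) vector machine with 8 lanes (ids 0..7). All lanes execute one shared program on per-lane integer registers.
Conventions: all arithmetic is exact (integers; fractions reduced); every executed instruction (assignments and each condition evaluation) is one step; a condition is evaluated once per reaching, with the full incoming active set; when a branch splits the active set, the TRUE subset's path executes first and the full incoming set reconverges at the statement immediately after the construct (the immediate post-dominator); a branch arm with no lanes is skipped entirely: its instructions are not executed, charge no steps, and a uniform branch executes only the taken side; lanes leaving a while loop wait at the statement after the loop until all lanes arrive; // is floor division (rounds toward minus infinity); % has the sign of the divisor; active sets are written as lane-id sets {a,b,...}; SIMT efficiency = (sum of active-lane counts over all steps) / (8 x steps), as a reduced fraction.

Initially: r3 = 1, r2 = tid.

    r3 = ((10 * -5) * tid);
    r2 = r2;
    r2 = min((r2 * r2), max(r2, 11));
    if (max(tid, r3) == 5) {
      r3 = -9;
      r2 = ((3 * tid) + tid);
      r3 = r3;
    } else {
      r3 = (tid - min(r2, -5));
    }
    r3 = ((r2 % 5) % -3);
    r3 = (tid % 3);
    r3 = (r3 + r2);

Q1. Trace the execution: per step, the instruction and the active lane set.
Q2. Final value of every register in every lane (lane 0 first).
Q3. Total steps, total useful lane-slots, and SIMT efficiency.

step 0: r3 <- ((10 * -5) * tid)      {0,1,2,3,4,5,6,7}
step 1: r2 <- r2                     {0,1,2,3,4,5,6,7}
step 2: r2 <- min((r2 * r2), max(r2, 11)) {0,1,2,3,4,5,6,7}
step 3: eval (max(tid, r3) == 5)     {0,1,2,3,4,5,6,7}
step 4: r3 <- -9                     {5}
step 5: r2 <- ((3 * tid) + tid)      {5}
step 6: r3 <- r3                     {5}
step 7: r3 <- (tid - min(r2, -5))    {0,1,2,3,4,6,7}
step 8: r3 <- ((r2 % 5) % -3)        {0,1,2,3,4,5,6,7}
step 9: r3 <- (tid % 3)              {0,1,2,3,4,5,6,7}
step 10: r3 <- (r3 + r2)              {0,1,2,3,4,5,6,7}

Answer: 11 steps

r3: 0,2,6,9,12,22,11,12
r2: 0,1,4,9,11,20,11,11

steps = 11; useful = 66; efficiency = 66/88 = 3/4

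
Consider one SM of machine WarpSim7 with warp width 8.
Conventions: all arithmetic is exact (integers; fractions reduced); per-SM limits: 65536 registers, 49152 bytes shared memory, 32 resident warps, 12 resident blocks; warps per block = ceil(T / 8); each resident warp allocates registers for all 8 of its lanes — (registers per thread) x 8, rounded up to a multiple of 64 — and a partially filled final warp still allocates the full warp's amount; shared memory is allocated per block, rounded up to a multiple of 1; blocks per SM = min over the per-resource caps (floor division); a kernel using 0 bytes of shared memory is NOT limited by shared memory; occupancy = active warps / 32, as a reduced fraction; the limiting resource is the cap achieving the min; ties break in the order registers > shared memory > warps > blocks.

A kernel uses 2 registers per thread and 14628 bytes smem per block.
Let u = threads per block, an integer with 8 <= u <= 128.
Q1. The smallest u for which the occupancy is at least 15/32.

Answer: u = 33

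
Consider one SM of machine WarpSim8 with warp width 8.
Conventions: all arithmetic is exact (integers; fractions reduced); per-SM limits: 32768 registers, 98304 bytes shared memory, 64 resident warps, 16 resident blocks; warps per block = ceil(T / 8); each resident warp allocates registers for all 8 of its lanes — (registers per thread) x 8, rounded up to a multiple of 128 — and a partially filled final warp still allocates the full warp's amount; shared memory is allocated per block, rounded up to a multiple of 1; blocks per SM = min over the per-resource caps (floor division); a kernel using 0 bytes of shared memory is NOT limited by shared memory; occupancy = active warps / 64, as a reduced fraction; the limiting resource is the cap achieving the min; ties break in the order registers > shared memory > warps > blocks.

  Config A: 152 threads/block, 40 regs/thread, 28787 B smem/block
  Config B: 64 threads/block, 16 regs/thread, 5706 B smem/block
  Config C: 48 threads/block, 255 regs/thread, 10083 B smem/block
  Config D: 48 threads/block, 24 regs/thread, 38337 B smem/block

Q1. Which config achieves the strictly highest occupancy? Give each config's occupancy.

occupancies: A 57/64, B 1, C 3/16, D 3/16

Answer: B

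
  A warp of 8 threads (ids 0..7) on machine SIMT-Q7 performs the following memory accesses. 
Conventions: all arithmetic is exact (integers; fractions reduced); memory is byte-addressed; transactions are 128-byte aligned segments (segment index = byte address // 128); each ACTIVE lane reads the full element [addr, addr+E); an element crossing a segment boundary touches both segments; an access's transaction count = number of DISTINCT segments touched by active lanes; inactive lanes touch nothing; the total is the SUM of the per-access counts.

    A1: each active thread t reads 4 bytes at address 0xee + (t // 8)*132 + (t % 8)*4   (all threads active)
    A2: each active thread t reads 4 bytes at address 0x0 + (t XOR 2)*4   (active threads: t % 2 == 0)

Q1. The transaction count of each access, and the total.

A1: 2 transactions
A2: 1 transaction

Answer: 2,1; total 3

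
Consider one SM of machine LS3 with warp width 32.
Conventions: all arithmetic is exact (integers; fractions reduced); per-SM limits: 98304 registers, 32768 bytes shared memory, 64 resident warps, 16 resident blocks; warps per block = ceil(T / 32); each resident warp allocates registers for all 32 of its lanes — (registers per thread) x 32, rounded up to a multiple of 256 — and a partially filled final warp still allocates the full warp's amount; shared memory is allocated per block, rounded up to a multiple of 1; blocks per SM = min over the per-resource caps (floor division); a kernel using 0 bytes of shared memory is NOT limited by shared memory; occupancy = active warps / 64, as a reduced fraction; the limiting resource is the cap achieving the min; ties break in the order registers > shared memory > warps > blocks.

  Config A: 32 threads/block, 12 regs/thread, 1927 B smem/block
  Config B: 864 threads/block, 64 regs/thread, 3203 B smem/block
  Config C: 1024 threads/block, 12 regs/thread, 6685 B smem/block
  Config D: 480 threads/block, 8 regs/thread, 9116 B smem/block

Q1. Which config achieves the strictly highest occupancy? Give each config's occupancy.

occupancies: A 1/4, B 27/64, C 1, D 45/64

Answer: C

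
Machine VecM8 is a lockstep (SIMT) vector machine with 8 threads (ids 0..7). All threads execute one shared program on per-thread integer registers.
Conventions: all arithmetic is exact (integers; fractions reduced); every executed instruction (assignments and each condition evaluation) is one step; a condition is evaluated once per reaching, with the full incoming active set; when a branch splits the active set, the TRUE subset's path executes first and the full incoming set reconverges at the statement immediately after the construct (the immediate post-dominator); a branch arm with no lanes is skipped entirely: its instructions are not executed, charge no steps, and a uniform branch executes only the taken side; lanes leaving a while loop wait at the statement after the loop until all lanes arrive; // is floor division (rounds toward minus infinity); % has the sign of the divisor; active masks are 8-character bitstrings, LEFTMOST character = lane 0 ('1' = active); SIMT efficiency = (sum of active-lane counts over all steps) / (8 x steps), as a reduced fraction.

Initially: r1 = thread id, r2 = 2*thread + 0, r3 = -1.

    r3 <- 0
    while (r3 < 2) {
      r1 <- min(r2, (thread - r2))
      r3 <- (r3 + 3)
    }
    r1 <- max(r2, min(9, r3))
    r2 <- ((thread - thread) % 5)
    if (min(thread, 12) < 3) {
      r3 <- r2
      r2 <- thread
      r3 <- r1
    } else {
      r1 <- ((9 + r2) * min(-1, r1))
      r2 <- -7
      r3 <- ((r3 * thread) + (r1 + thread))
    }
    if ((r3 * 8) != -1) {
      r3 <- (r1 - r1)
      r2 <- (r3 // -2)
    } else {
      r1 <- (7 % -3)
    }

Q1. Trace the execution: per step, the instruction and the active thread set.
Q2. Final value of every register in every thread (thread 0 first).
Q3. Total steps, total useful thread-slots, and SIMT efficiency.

step 0: r3 <- 0                      11111111
step 1: eval (r3 < 2)                11111111
step 2: r1 <- min(r2, (thread - r2)) 11111111
step 3: r3 <- (r3 + 3)               11111111
step 4: eval (r3 < 2)                11111111
step 5: r1 <- max(r2, min(9, r3))    11111111
step 6: r2 <- ((thread - thread) % 5) 11111111
step 7: eval (min(thread, 12) < 3)   11111111
step 8: r3 <- r2                     11100000
step 9: r2 <- thread                 11100000
step 10: r3 <- r1                     11100000
step 11: r1 <- ((9 + r2) * min(-1, r1)) 00011111
step 12: r2 <- -7                     00011111
step 13: r3 <- ((r3 * thread) + (r1 + thread)) 00011111
step 14: eval ((r3 * 8) != -1)        11111111
step 15: r3 <- (r1 - r1)              11111111
step 16: r2 <- (r3 // -2)             11111111

Answer: 17 steps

r1: 3,3,4,-9,-9,-9,-9,-9
r2: 0,0,0,0,0,0,0,0
r3: 0,0,0,0,0,0,0,0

steps = 17; useful = 112; efficiency = 112/136 = 14/17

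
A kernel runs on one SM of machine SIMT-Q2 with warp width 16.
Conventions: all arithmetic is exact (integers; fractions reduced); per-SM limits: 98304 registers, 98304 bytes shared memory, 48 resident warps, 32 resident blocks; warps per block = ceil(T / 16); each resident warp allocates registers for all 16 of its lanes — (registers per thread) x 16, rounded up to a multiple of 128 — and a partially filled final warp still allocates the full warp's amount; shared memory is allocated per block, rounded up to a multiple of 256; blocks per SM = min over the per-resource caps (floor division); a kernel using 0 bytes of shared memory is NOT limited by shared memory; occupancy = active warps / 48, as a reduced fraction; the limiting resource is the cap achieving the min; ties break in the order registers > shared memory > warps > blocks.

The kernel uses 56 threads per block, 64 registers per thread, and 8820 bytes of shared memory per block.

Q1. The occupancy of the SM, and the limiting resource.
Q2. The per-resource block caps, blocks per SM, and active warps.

Answer: occupancy 5/6, limited by shared memory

registers: 24 blocks
shared memory: 10 blocks
warps: 12 blocks
blocks: 32 blocks

Answer: 10 blocks, 40 active warps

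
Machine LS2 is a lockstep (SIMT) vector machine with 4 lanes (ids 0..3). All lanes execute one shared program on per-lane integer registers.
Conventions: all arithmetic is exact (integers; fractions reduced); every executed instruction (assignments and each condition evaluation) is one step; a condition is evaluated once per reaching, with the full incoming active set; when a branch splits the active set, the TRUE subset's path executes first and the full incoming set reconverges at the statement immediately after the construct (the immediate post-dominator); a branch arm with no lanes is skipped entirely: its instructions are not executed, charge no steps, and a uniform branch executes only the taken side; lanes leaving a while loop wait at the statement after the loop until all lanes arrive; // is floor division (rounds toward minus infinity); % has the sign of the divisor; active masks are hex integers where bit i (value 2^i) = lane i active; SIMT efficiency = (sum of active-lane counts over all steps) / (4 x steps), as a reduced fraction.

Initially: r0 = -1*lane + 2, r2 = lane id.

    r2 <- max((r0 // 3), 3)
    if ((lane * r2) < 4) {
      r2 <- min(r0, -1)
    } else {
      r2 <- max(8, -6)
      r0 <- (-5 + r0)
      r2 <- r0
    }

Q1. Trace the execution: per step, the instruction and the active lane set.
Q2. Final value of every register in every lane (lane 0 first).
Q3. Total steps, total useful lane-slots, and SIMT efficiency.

step 0: r2 <- max((r0 // 3), 3)      0xf
step 1: eval ((lane * r2) < 4)       0xf
step 2: r2 <- min(r0, -1)            0x3
step 3: r2 <- max(8, -6)             0xc
step 4: r0 <- (-5 + r0)              0xc
step 5: r2 <- r0                     0xc

Answer: 6 steps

r0: 2,1,-5,-6
r2: -1,-1,-5,-6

steps = 6; useful = 16; efficiency = 16/24 = 2/3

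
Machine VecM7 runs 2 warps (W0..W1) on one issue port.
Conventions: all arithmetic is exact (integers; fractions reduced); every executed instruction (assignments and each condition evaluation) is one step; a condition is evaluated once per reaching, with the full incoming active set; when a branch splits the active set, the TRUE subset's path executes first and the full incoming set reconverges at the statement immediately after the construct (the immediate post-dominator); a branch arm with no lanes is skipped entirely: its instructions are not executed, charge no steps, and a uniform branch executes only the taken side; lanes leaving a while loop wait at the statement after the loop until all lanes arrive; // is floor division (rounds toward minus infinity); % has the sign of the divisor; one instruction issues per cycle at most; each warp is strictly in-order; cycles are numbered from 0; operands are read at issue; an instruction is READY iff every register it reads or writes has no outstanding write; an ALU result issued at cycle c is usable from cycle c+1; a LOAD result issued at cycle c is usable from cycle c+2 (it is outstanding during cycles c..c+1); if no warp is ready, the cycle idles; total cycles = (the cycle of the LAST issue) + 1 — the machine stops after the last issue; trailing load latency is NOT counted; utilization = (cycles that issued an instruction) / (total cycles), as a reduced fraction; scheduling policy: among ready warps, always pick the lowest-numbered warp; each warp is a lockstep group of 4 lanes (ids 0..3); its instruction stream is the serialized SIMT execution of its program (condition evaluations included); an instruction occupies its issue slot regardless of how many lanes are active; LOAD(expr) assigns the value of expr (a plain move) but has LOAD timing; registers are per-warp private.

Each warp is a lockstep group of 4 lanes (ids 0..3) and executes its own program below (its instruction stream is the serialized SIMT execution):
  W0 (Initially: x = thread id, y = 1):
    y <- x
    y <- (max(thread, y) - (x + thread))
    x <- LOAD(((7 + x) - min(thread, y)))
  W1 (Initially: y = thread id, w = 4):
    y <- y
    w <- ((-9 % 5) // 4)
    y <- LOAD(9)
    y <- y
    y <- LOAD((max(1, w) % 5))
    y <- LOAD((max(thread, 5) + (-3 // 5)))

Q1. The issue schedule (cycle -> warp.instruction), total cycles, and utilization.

cycle 0: W0.I0
cycle 1: W0.I1
cycle 2: W0.I2
cycle 3: W1.I0
cycle 4: W1.I1
cycle 5: W1.I2
cycle 6: idle
cycle 7: W1.I3
cycle 8: W1.I4
cycle 9: idle
cycle 10: W1.I5

Answer: 11 cycles, utilization 9/11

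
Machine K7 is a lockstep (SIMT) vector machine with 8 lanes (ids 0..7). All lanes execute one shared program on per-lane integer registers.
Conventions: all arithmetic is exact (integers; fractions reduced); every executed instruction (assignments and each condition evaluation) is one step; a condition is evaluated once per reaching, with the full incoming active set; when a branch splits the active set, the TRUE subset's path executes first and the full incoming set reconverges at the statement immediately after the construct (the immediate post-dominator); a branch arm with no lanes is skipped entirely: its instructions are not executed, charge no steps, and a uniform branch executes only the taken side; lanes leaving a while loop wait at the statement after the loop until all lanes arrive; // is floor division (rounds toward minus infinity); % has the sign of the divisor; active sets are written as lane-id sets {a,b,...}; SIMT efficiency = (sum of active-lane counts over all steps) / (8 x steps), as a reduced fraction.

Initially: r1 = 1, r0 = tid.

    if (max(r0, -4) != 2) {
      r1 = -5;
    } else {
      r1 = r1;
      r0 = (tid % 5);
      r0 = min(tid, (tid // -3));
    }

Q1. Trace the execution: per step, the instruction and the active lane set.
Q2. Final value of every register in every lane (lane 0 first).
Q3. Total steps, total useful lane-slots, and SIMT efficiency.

step 0: eval (max(r0, -4) != 2)      {0,1,2,3,4,5,6,7}
step 1: r1 <- -5                     {0,1,3,4,5,6,7}
step 2: r1 <- r1                     {2}
step 3: r0 <- (tid % 5)              {2}
step 4: r0 <- min(tid, (tid // -3))  {2}

Answer: 5 steps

r1: -5,-5,1,-5,-5,-5,-5,-5
r0: 0,1,-1,3,4,5,6,7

steps = 5; useful = 18; efficiency = 18/40 = 9/20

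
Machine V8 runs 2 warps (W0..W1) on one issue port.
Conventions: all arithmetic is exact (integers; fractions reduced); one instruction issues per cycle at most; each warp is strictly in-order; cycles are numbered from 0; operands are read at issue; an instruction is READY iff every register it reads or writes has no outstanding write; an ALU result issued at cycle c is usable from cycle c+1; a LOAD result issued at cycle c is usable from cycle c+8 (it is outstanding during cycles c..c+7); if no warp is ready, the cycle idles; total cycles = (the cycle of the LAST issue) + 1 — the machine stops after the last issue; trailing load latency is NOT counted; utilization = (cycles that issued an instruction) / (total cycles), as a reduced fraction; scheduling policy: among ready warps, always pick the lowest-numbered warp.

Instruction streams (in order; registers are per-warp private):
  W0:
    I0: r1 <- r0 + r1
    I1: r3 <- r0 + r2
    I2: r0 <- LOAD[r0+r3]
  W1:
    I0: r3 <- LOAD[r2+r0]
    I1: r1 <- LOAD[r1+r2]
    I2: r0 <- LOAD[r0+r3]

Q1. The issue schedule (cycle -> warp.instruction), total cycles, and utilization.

cycle 0: W0.I0
cycle 1: W0.I1
cycle 2: W0.I2
cycle 3: W1.I0
cycle 4: W1.I1
cycle 5: idle
cycle 6: idle
cycle 7: idle
cycle 8: idle
cycle 9: idle
cycle 10: idle
cycle 11: W1.I2

Answer: 12 cycles, utilization 1/2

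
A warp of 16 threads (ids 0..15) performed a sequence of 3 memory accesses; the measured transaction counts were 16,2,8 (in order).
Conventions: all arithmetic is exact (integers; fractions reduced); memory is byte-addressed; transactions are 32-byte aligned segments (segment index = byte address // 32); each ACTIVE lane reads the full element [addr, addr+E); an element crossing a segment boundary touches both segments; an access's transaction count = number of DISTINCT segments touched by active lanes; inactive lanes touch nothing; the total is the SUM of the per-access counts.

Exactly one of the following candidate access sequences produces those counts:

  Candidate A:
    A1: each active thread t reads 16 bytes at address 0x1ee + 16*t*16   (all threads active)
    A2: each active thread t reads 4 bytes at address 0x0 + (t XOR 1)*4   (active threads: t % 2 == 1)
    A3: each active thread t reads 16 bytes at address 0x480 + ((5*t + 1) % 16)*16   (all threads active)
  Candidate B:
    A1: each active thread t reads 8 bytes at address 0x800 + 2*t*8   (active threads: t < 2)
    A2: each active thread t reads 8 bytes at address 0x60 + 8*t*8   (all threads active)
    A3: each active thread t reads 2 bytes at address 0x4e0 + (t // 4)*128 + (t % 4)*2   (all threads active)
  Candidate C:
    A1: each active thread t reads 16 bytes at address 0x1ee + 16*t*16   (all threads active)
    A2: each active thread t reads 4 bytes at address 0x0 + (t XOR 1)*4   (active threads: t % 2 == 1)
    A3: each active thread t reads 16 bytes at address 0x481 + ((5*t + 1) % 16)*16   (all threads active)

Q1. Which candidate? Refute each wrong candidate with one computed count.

B: A1 gives 1 transaction, not 16
C: A3 gives 9 transactions, not 8
A: all counts match (16,2,8)

Answer: A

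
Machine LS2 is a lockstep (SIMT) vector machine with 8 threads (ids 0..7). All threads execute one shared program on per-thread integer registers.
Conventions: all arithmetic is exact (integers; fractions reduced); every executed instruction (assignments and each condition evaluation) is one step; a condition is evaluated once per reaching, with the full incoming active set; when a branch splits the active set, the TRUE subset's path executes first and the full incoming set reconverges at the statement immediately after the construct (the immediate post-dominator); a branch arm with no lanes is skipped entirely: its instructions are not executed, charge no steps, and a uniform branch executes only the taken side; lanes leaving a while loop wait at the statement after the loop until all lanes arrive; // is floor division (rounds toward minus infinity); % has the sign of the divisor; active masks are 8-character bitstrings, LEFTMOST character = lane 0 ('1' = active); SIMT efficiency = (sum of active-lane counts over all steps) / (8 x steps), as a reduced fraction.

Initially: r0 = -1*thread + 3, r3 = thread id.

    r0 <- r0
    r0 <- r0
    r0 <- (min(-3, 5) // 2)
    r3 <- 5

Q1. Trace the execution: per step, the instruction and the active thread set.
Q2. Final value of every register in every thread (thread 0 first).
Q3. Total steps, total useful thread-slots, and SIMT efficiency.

step 0: r0 <- r0                     11111111
step 1: r0 <- r0                     11111111
step 2: r0 <- (min(-3, 5) // 2)      11111111
step 3: r3 <- 5                      11111111

Answer: 4 steps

r0: -2,-2,-2,-2,-2,-2,-2,-2
r3: 5,5,5,5,5,5,5,5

steps = 4; useful = 32; efficiency = 32/32 = 1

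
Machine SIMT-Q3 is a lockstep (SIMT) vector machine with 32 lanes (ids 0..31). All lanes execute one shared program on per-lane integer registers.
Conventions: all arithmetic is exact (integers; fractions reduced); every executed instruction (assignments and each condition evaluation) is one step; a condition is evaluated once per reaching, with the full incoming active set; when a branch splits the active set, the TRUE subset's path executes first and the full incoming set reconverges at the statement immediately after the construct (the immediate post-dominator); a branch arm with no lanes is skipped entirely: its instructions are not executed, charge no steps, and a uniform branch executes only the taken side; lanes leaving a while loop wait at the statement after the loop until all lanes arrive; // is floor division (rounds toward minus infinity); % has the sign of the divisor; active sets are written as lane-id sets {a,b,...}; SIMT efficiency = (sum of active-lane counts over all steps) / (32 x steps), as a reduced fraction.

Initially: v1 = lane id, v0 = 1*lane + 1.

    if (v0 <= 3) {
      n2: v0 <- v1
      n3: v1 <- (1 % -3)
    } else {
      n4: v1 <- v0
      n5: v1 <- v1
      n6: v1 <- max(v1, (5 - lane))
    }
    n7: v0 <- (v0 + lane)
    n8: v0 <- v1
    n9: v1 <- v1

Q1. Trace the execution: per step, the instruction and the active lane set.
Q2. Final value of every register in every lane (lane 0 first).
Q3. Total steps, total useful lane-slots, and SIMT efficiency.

step 0: eval (v0 <= 3)               {0,1,2,3,4,5,6,7,8,9,10,11,12,13,14,15,16,17,18,19,20,21,22,23,24,25,26,27,28,29,30,31}
step 1: v0 <- v1                     {0,1,2}
step 2: v1 <- (1 % -3)               {0,1,2}
step 3: v1 <- v0                     {3,4,5,6,7,8,9,10,11,12,13,14,15,16,17,18,19,20,21,22,23,24,25,26,27,28,29,30,31}
step 4: v1 <- v1                     {3,4,5,6,7,8,9,10,11,12,13,14,15,16,17,18,19,20,21,22,23,24,25,26,27,28,29,30,31}
step 5: v1 <- max(v1, (5 - lane))    {3,4,5,6,7,8,9,10,11,12,13,14,15,16,17,18,19,20,21,22,23,24,25,26,27,28,29,30,31}
step 6: v0 <- (v0 + lane)            {0,1,2,3,4,5,6,7,8,9,10,11,12,13,14,15,16,17,18,19,20,21,22,23,24,25,26,27,28,29,30,31}
step 7: v0 <- v1                     {0,1,2,3,4,5,6,7,8,9,10,11,12,13,14,15,16,17,18,19,20,21,22,23,24,25,26,27,28,29,30,31}
step 8: v1 <- v1                     {0,1,2,3,4,5,6,7,8,9,10,11,12,13,14,15,16,17,18,19,20,21,22,23,24,25,26,27,28,29,30,31}

Answer: 9 steps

v1: -2,-2,-2,4,5,6,7,8,9,10,11,12,13,14,15,16,17,18,19,20,21,22,23,24,25,26,27,28,29,30,31,32
v0: -2,-2,-2,4,5,6,7,8,9,10,11,12,13,14,15,16,17,18,19,20,21,22,23,24,25,26,27,28,29,30,31,32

steps = 9; useful = 221; efficiency = 221/288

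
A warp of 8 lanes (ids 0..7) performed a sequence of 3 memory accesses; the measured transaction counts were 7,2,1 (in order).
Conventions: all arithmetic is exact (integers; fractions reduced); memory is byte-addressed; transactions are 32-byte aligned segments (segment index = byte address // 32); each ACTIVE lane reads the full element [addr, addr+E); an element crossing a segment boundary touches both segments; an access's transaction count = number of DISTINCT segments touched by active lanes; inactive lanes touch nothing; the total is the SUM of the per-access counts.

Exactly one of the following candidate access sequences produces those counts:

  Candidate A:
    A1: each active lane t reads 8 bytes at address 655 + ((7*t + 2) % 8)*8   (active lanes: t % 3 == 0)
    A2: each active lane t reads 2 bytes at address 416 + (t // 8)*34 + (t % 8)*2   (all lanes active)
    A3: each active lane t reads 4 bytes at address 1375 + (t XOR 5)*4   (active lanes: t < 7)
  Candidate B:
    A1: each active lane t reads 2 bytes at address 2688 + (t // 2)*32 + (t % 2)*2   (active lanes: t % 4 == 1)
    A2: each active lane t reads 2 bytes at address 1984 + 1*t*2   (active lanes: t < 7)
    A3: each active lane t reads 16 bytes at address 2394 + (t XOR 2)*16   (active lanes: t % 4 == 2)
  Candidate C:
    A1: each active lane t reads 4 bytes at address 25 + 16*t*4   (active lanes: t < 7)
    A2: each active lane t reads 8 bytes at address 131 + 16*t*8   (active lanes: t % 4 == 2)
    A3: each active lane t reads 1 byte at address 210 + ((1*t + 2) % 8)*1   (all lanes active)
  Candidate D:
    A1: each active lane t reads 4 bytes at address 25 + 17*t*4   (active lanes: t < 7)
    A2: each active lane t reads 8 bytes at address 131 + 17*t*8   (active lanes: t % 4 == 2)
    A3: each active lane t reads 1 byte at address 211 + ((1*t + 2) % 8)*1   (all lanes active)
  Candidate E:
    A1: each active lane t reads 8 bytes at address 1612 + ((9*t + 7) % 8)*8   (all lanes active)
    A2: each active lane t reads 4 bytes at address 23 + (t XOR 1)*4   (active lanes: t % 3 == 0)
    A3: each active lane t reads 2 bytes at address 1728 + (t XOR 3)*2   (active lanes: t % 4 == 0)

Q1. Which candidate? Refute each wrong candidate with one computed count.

A: A1 gives 3 transactions, not 7
B: A1 gives 2 transactions, not 7
D: A1 gives 8 transactions, not 7
E: A1 gives 3 transactions, not 7
C: all counts match (7,2,1)

Answer: C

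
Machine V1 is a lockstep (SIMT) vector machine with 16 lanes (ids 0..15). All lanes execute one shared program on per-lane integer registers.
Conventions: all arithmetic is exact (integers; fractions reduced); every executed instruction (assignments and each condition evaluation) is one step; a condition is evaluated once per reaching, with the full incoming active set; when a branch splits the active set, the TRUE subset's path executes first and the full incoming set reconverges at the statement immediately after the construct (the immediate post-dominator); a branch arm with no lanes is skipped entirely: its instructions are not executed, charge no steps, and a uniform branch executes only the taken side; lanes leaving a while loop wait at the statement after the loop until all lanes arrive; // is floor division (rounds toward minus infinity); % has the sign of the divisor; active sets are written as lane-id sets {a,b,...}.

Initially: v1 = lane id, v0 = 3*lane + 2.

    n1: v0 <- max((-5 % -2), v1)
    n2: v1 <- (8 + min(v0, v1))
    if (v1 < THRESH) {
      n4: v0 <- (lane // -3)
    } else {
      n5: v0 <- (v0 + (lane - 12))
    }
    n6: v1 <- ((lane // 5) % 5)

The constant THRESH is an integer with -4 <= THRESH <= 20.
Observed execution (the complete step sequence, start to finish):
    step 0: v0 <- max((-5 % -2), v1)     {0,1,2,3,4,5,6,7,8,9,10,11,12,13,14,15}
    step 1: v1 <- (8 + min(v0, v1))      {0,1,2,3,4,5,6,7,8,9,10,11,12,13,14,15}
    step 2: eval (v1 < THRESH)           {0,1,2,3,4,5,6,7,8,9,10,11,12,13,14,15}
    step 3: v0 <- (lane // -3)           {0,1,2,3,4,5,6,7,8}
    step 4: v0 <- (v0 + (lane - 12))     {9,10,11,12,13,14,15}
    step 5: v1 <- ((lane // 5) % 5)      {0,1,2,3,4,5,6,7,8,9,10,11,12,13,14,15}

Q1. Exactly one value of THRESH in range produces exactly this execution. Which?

Answer: THRESH = 17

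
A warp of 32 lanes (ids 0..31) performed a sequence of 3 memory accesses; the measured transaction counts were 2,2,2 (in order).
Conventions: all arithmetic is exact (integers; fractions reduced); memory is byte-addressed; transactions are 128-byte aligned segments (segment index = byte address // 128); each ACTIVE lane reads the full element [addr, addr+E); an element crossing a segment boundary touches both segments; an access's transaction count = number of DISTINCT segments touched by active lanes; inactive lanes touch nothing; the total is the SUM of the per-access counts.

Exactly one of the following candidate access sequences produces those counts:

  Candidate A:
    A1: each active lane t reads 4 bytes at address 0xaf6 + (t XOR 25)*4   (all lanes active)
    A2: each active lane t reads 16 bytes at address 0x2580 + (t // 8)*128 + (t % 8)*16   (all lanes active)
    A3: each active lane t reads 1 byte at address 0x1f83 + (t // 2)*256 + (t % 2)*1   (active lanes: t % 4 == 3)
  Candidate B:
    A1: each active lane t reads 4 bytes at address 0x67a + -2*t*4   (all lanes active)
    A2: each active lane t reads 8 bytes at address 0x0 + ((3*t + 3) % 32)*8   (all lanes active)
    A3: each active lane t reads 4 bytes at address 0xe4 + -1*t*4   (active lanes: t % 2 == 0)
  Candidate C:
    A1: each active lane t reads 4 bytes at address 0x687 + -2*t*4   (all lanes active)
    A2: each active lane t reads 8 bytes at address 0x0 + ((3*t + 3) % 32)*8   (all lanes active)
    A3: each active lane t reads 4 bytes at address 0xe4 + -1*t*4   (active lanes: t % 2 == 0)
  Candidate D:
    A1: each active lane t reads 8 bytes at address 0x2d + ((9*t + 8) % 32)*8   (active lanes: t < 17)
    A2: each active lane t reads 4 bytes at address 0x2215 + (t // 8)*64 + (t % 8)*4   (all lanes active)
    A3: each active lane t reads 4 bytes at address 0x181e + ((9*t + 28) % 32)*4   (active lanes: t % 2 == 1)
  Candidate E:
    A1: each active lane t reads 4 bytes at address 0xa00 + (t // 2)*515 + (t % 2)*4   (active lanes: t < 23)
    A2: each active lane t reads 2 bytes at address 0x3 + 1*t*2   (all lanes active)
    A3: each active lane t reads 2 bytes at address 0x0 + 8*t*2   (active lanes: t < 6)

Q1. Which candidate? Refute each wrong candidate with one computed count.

A: A2 gives 4 transactions, not 2
C: A1 gives 3 transactions, not 2
D: A1 gives 3 transactions, not 2
E: A1 gives 12 transactions, not 2
B: all counts match (2,2,2)

Answer: B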